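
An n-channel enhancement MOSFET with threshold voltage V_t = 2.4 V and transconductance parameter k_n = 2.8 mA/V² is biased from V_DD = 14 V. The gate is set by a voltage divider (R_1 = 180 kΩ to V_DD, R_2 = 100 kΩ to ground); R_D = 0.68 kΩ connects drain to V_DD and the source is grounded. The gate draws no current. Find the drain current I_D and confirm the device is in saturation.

V_G = V_DD·R_2/(R_1+R_2) = 14×100/280 = 5 V. With the source grounded, V_GS = V_G = 5 V.
Assume saturation: I_D = (k_n/2)(V_GS − V_t)² = (2.8/2)×(5 − 2.4)² = 1.4×2.6² = 9.46 mA.
V_DS = V_DD − I_D·R_D = 14 − 9.46×0.68 = 7.56 V.
Saturation requires V_DS ≥ V_GS − V_t = 2.6 V; 7.56 ≥ 2.6 ✓.

I_D ≈ 9.5 mA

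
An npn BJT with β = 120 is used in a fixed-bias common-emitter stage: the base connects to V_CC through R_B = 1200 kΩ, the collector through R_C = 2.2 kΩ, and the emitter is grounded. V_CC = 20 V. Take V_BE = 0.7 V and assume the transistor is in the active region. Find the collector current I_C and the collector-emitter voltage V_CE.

Base loop: V_CC = I_B·R_B + V_BE, so I_B = (20 − 0.7)/1200 kΩ = 0.0161 mA.
In the active region I_C = β·I_B = 120 × 0.0161 = 1.93 mA.
Collector loop: V_CE = V_CC − I_C·R_C = 20 − 1.93×2.2 = 15.8 V.
Since V_CE = 15.8 V > V_CE(sat) ≈ 0.2 V, the transistor is in the active region as assumed.

I_C ≈ 1.9 mA, V_CE ≈ 16 V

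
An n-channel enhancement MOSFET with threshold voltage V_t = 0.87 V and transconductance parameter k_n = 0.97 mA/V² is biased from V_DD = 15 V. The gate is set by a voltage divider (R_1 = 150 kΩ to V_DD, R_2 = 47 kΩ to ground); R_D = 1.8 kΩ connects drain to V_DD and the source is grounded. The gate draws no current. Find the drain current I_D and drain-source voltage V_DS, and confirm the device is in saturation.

I_D ≈ 3.6 mA, V_DS ≈ 8.6 V

V_G = V_DD·R_2/(R_1+R_2) = 15×47/197 = 3.58 V. With the source grounded, V_GS = V_G = 3.58 V.
Assume saturation: I_D = (k_n/2)(V_GS − V_t)² = (0.97/2)×(3.58 − 0.87)² = 0.485×2.71² = 3.56 mA.
V_DS = V_DD − I_D·R_D = 15 − 3.56×1.8 = 8.59 V.
Saturation requires V_DS ≥ V_GS − V_t = 2.71 V; 8.59 ≥ 2.71 ✓.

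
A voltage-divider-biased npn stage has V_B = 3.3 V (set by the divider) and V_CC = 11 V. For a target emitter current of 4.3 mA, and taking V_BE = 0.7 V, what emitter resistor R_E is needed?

R_E ≈ 0.6 kΩ

V_E = V_B − V_BE = 3.3 − 0.7 = 2.6 V.
R_E = V_E / I_E = 2.6 / 4.3 = 0.605 kΩ.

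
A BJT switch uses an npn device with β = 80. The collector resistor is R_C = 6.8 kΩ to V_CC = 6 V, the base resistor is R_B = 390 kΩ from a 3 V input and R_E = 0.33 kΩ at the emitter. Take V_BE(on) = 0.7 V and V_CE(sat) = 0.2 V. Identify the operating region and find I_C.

active; I_C ≈ 0.44 mA

Assume active. Base-emitter loop: I_B = (V_BB − V_BE)/(R_B + (β+1)R_E) = (3 − 0.7)/(390 + 81×0.33) = 0.00552 mA.
I_C = β·I_B = 80×0.00552 = 0.442 mA.
V_CE = V_CC − I_C·R_C − I_E·R_E = 6 − 0.442×6.8 − 0.447×0.33 = 2.85 V > V_CE(sat), so the active-region assumption holds.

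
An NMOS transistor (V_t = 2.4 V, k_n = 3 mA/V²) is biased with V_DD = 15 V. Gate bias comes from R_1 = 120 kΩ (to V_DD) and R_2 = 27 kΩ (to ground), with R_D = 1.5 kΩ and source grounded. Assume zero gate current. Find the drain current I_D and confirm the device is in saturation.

I_D ≈ 0.19 mA

V_G = V_DD·R_2/(R_1+R_2) = 15×27/147 = 2.76 V. With the source grounded, V_GS = V_G = 2.76 V.
Assume saturation: I_D = (k_n/2)(V_GS − V_t)² = (3/2)×(2.76 − 2.4)² = 1.5×0.355² = 0.189 mA.
V_DS = V_DD − I_D·R_D = 15 − 0.189×1.5 = 14.7 V.
Saturation requires V_DS ≥ V_GS − V_t = 0.355 V; 14.7 ≥ 0.355 ✓.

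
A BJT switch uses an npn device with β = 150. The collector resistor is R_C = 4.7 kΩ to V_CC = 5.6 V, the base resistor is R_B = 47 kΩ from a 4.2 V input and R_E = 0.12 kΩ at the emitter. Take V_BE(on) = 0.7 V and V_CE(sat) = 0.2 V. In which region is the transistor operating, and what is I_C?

saturation; I_C ≈ 1.1 mA

Assume active: I_B = (4.2 − 0.7)/(47 + 151×0.12) = 0.0537 mA, I_C = β·I_B = 8.06 mA.
Then V_CE = 5.6 − 8.06×4.7 − 8.12×0.12 = -33.3 V < 0.2 V — the active assumption fails.
Re-solve with V_CE = 0.2 V. KCL at the emitter: V_E/R_E = (V_BB−0.7−V_E)/R_B + (V_CC−0.2−V_E)/R_C, giving V_E = 0.143 V.
I_C = (V_CC − 0.2 − V_E)/R_C = (5.4 − 0.143)/4.7 = 1.12 mA.
Check: I_B = (3.5 − 0.143)/47 = 0.0714 mA, and β·I_B = 10.7 mA > I_C, confirming saturation.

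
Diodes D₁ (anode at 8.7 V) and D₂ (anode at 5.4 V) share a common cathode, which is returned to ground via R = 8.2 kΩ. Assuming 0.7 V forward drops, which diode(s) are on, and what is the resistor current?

Assume both conduct. Then node N would need to be at both 8.7−0.7 = 8 V and 5.4−0.7 = 4.7 V, which is impossible.
Assume only D₁ conducts: V_N = 8.7 − 0.7 = 8 V, so I_R = 8/8.2 = 0.976 mA.
Check D₂: its anode-to-cathode voltage is 5.4 − 8 = -2.6 V < 0.7 V, so it is off. The assumption is consistent.

Only D₁ conducts; I_R ≈ 0.98 mA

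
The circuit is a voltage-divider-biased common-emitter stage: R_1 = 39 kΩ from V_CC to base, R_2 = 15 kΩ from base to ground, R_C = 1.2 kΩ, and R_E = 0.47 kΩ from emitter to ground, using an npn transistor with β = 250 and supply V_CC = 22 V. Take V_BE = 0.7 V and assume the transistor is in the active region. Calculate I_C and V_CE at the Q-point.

I_C ≈ 11 mA, V_CE ≈ 4.4 V

Thevenize the base divider: V_Th = V_CC·R_2/(R_1+R_2) = 22×15/54 = 6.11 V, R_Th = R_1‖R_2 = 10.8 kΩ.
Base-emitter loop: V_Th = I_B·R_Th + V_BE + (β+1)I_B·R_E, so I_B = (6.11 − 0.7) / (10.8 + 251×0.47) = 0.042 mA.
I_C = β·I_B = 250×0.042 = 10.5 mA, and I_E = (β+1)I_B = 10.5 mA.
V_CE = V_CC − I_C·R_C − I_E·R_E = 22 − 10.5×1.2 − 10.5×0.47 = 4.44 V.
V_CE = 4.44 V > 0.2 V confirms active-region operation.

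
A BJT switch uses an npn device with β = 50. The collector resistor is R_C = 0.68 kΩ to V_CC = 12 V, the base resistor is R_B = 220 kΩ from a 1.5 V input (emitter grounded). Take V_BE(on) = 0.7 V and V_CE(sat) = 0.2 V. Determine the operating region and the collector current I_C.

active; I_C ≈ 0.18 mA

Assume active. Base-emitter loop: I_B = (V_BB − V_BE)/R_B = (1.5 − 0.7)/220 = 0.00364 mA.
I_C = β·I_B = 50×0.00364 = 0.182 mA.
V_CE = V_CC − I_C·R_C = 12 − 0.182×0.68 = 11.9 V > V_CE(sat), so the active-region assumption holds.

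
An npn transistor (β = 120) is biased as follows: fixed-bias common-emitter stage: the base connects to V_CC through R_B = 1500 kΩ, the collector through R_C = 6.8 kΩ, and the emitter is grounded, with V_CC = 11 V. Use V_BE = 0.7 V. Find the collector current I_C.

Base loop: V_CC = I_B·R_B + V_BE, so I_B = (11 − 0.7)/1500 kΩ = 0.00687 mA.
In the active region I_C = β·I_B = 120 × 0.00687 = 0.824 mA.
Collector loop: V_CE = V_CC − I_C·R_C = 11 − 0.824×6.8 = 5.4 V.
Since V_CE = 5.4 V > V_CE(sat) ≈ 0.2 V, the transistor is in the active region as assumed.

I_C ≈ 0.82 mA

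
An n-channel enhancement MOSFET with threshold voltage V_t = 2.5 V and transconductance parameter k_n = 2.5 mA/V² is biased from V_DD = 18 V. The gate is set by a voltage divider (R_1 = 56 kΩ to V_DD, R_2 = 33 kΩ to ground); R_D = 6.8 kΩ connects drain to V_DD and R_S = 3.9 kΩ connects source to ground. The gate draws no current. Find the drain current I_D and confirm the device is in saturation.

V_G = V_DD·R_2/(R_1+R_2) = 18×33/89 = 6.67 V.
Assume saturation: I_D = (k_n/2)(V_GS − V_t)² with V_GS = V_G − I_D·R_S = 6.67 − 3.9·I_D.
Substituting gives 19·I_D² − 41.7·I_D + 21.8 = 0, with roots I_D = 0.858 or 1.34 mA.
The root I_D = 1.34 mA gives V_GS = 1.47 V ≤ V_t, so take I_D = 0.858 mA.
Then V_GS = 3.33 V and V_DS = V_DD − I_D(R_D+R_S) = 18 − 0.858×10.7 = 8.82 V.
Saturation requires V_DS ≥ V_GS − V_t = 0.828 V; 8.82 ≥ 0.828 ✓.

I_D ≈ 0.86 mA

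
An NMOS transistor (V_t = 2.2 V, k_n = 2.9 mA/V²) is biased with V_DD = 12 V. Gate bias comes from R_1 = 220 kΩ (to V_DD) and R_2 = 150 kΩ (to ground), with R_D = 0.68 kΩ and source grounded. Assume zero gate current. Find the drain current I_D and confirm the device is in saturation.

V_G = V_DD·R_2/(R_1+R_2) = 12×150/370 = 4.86 V. With the source grounded, V_GS = V_G = 4.86 V.
Assume saturation: I_D = (k_n/2)(V_GS − V_t)² = (2.9/2)×(4.86 − 2.2)² = 1.45×2.66² = 10.3 mA.
V_DS = V_DD − I_D·R_D = 12 − 10.3×0.68 = 5 V.
Saturation requires V_DS ≥ V_GS − V_t = 2.66 V; 5 ≥ 2.66 ✓.

I_D ≈ 10 mA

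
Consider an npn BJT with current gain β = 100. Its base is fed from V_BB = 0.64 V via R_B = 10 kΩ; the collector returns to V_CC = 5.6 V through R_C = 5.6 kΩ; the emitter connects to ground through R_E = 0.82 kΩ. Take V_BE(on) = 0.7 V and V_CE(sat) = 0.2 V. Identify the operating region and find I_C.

V_BB = 0.64 V ≤ V_BE(on) = 0.7 V, so the base-emitter junction is not forward biased.
The transistor is in cutoff: I_B = I_C = 0.

cutoff; I_C ≈ 0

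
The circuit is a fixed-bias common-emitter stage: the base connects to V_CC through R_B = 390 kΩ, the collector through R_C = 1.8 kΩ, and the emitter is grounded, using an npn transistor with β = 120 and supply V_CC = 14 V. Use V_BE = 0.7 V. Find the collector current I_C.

Base loop: V_CC = I_B·R_B + V_BE, so I_B = (14 − 0.7)/390 kΩ = 0.0341 mA.
In the active region I_C = β·I_B = 120 × 0.0341 = 4.09 mA.
Collector loop: V_CE = V_CC − I_C·R_C = 14 − 4.09×1.8 = 6.63 V.
Since V_CE = 6.63 V > V_CE(sat) ≈ 0.2 V, the transistor is in the active region as assumed.

I_C ≈ 4.1 mA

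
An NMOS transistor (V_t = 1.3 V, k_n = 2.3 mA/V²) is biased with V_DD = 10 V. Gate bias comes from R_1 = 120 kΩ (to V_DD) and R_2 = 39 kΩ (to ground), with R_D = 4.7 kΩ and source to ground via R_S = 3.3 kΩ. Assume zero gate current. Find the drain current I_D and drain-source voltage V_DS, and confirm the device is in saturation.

V_G = V_DD·R_2/(R_1+R_2) = 10×39/159 = 2.45 V.
Assume saturation: I_D = (k_n/2)(V_GS − V_t)² with V_GS = V_G − I_D·R_S = 2.45 − 3.3·I_D.
Substituting gives 12.5·I_D² − 9.75·I_D + 1.53 = 0, with roots I_D = 0.218 or 0.561 mA.
The root I_D = 0.561 mA gives V_GS = 0.602 V ≤ V_t, so take I_D = 0.218 mA.
Then V_GS = 1.73 V and V_DS = V_DD − I_D(R_D+R_S) = 10 − 0.218×8 = 8.26 V.
Saturation requires V_DS ≥ V_GS − V_t = 0.435 V; 8.26 ≥ 0.435 ✓.

I_D ≈ 0.22 mA, V_DS ≈ 8.3 V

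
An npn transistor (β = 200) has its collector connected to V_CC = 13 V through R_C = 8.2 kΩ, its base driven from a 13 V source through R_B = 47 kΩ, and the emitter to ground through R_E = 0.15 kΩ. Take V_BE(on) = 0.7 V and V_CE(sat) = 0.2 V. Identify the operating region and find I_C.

saturation; I_C ≈ 1.5 mA

Assume active: I_B = (13 − 0.7)/(47 + 201×0.15) = 0.159 mA, I_C = β·I_B = 31.9 mA.
Then V_CE = 13 − 31.9×8.2 − 32×0.15 = -253 V < 0.2 V — the active assumption fails.
Re-solve with V_CE = 0.2 V. KCL at the emitter: V_E/R_E = (V_BB−0.7−V_E)/R_B + (V_CC−0.2−V_E)/R_C, giving V_E = 0.268 V.
I_C = (V_CC − 0.2 − V_E)/R_C = (12.8 − 0.268)/8.2 = 1.53 mA.
Check: I_B = (12.3 − 0.268)/47 = 0.256 mA, and β·I_B = 51.2 mA > I_C, confirming saturation.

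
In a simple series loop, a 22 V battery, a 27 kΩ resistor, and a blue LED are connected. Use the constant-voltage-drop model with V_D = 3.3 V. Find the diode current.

I ≈ 0.69 mA

KVL around the loop: 22 = V_D + I·R = 3.3 + I × 27 kΩ.
So I = (22 − 3.3) / 27 kΩ = 18.7 / 27 = 0.693 mA.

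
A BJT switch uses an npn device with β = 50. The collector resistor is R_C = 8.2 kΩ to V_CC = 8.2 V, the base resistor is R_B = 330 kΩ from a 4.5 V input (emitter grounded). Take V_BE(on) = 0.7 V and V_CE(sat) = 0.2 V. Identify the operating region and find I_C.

active; I_C ≈ 0.58 mA

Assume active. Base-emitter loop: I_B = (V_BB − V_BE)/R_B = (4.5 − 0.7)/330 = 0.0115 mA.
I_C = β·I_B = 50×0.0115 = 0.576 mA.
V_CE = V_CC − I_C·R_C = 8.2 − 0.576×8.2 = 3.48 V > V_CE(sat), so the active-region assumption holds.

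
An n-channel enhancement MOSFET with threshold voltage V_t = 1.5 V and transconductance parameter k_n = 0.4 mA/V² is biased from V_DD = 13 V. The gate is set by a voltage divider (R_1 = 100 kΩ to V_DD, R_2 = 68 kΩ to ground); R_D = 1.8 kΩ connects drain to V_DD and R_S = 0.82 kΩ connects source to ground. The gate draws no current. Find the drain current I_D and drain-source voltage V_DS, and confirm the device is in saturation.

I_D ≈ 1.4 mA, V_DS ≈ 9.4 V

V_G = V_DD·R_2/(R_1+R_2) = 13×68/168 = 5.26 V.
Assume saturation: I_D = (k_n/2)(V_GS − V_t)² with V_GS = V_G − I_D·R_S = 5.26 − 0.82·I_D.
Substituting gives 0.134·I_D² − 2.23·I_D + 2.83 = 0, with roots I_D = 1.38 or 15.2 mA.
The root I_D = 15.2 mA gives V_GS = -7.23 V ≤ V_t, so take I_D = 1.38 mA.
Then V_GS = 4.13 V and V_DS = V_DD − I_D(R_D+R_S) = 13 − 1.38×2.62 = 9.38 V.
Saturation requires V_DS ≥ V_GS − V_t = 2.63 V; 9.38 ≥ 2.63 ✓.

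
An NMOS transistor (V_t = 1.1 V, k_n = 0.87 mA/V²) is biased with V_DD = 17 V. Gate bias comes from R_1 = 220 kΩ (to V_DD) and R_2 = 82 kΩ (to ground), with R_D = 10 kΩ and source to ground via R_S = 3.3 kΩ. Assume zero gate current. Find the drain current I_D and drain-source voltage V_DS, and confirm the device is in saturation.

I_D ≈ 0.69 mA, V_DS ≈ 7.9 V

V_G = V_DD·R_2/(R_1+R_2) = 17×82/302 = 4.62 V.
Assume saturation: I_D = (k_n/2)(V_GS − V_t)² with V_GS = V_G − I_D·R_S = 4.62 − 3.3·I_D.
Substituting gives 4.74·I_D² − 11.1·I_D + 5.38 = 0, with roots I_D = 0.685 or 1.66 mA.
The root I_D = 1.66 mA gives V_GS = -0.852 V ≤ V_t, so take I_D = 0.685 mA.
Then V_GS = 2.35 V and V_DS = V_DD − I_D(R_D+R_S) = 17 − 0.685×13.3 = 7.89 V.
Saturation requires V_DS ≥ V_GS − V_t = 1.25 V; 7.89 ≥ 1.25 ✓.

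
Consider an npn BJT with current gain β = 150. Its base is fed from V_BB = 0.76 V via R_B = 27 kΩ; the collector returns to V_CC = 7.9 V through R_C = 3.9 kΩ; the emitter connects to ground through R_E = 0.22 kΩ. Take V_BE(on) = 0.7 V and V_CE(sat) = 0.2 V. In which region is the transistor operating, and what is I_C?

Assume active. Base-emitter loop: I_B = (V_BB − V_BE)/(R_B + (β+1)R_E) = (0.76 − 0.7)/(27 + 151×0.22) = 0.000996 mA.
I_C = β·I_B = 150×0.000996 = 0.149 mA.
V_CE = V_CC − I_C·R_C − I_E·R_E = 7.9 − 0.149×3.9 − 0.15×0.22 = 7.28 V > V_CE(sat), so the active-region assumption holds.

active; I_C ≈ 0.15 mA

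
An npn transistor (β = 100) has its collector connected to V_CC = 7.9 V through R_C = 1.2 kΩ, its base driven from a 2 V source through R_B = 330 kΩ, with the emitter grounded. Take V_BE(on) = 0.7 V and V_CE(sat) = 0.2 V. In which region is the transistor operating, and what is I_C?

Assume active. Base-emitter loop: I_B = (V_BB − V_BE)/R_B = (2 − 0.7)/330 = 0.00394 mA.
I_C = β·I_B = 100×0.00394 = 0.394 mA.
V_CE = V_CC − I_C·R_C = 7.9 − 0.394×1.2 = 7.43 V > V_CE(sat), so the active-region assumption holds.

active; I_C ≈ 0.39 mA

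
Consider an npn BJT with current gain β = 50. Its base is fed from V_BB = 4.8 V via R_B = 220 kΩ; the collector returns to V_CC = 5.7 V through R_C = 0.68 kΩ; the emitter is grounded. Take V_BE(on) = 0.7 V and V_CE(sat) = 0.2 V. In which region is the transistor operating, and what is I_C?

active; I_C ≈ 0.93 mA

Assume active. Base-emitter loop: I_B = (V_BB − V_BE)/R_B = (4.8 − 0.7)/220 = 0.0186 mA.
I_C = β·I_B = 50×0.0186 = 0.932 mA.
V_CE = V_CC − I_C·R_C = 5.7 − 0.932×0.68 = 5.07 V > V_CE(sat), so the active-region assumption holds.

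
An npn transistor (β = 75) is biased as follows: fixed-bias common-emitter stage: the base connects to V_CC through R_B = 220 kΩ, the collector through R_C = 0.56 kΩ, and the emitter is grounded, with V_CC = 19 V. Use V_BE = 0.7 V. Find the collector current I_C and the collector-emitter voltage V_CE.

I_C ≈ 6.2 mA, V_CE ≈ 16 V

Base loop: V_CC = I_B·R_B + V_BE, so I_B = (19 − 0.7)/220 kΩ = 0.0832 mA.
In the active region I_C = β·I_B = 75 × 0.0832 = 6.24 mA.
Collector loop: V_CE = V_CC − I_C·R_C = 19 − 6.24×0.56 = 15.5 V.
Since V_CE = 15.5 V > V_CE(sat) ≈ 0.2 V, the transistor is in the active region as assumed.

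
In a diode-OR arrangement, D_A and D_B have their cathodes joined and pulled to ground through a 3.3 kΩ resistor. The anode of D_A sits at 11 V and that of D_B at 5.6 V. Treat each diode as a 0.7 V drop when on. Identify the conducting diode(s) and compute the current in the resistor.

Only D_A conducts; I_R ≈ 3.1 mA

Assume both conduct. Then node N would need to be at both 11−0.7 = 10.3 V and 5.6−0.7 = 4.9 V, which is impossible.
Assume only D_A conducts: V_N = 11 − 0.7 = 10.3 V, so I_R = 10.3/3.3 = 3.12 mA.
Check D_B: its anode-to-cathode voltage is 5.6 − 10.3 = -4.7 V < 0.7 V, so it is off. The assumption is consistent.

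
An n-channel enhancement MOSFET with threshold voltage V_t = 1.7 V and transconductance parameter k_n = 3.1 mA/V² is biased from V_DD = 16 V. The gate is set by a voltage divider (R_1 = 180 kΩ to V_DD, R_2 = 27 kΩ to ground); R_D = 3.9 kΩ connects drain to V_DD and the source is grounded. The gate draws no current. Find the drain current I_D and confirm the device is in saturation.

I_D ≈ 0.23 mA

V_G = V_DD·R_2/(R_1+R_2) = 16×27/207 = 2.09 V. With the source grounded, V_GS = V_G = 2.09 V.
Assume saturation: I_D = (k_n/2)(V_GS − V_t)² = (3.1/2)×(2.09 − 1.7)² = 1.55×0.387² = 0.232 mA.
V_DS = V_DD − I_D·R_D = 16 − 0.232×3.9 = 15.1 V.
Saturation requires V_DS ≥ V_GS − V_t = 0.387 V; 15.1 ≥ 0.387 ✓.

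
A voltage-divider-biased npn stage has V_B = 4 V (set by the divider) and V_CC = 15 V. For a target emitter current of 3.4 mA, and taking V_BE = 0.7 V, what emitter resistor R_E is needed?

R_E ≈ 0.97 kΩ

V_E = V_B − V_BE = 4 − 0.7 = 3.3 V.
R_E = V_E / I_E = 3.3 / 3.4 = 0.971 kΩ.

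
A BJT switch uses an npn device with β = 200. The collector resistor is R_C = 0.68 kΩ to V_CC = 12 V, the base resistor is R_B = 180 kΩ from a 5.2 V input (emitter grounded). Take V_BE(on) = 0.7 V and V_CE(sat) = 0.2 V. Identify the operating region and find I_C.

active; I_C ≈ 5 mA

Assume active. Base-emitter loop: I_B = (V_BB − V_BE)/R_B = (5.2 − 0.7)/180 = 0.025 mA.
I_C = β·I_B = 200×0.025 = 5 mA.
V_CE = V_CC − I_C·R_C = 12 − 5×0.68 = 8.6 V > V_CE(sat), so the active-region assumption holds.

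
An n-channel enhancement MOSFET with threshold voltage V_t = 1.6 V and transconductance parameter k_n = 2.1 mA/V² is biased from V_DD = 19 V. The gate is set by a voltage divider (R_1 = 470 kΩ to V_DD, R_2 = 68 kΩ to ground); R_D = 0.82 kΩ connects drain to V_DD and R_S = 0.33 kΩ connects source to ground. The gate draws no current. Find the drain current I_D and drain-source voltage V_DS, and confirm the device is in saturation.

V_G = V_DD·R_2/(R_1+R_2) = 19×68/538 = 2.4 V.
Assume saturation: I_D = (k_n/2)(V_GS − V_t)² with V_GS = V_G − I_D·R_S = 2.4 − 0.33·I_D.
Substituting gives 0.114·I_D² − 1.56·I_D + 0.675 = 0, with roots I_D = 0.448 or 13.2 mA.
The root I_D = 13.2 mA gives V_GS = -1.94 V ≤ V_t, so take I_D = 0.448 mA.
Then V_GS = 2.25 V and V_DS = V_DD − I_D(R_D+R_S) = 19 − 0.448×1.15 = 18.5 V.
Saturation requires V_DS ≥ V_GS − V_t = 0.654 V; 18.5 ≥ 0.654 ✓.

I_D ≈ 0.45 mA, V_DS ≈ 18 V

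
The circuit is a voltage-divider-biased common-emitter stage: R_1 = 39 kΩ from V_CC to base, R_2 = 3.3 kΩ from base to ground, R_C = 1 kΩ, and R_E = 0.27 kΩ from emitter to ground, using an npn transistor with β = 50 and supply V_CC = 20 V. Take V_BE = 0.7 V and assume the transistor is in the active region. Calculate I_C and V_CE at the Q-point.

I_C ≈ 2.6 mA, V_CE ≈ 17 V

Thevenize the base divider: V_Th = V_CC·R_2/(R_1+R_2) = 20×3.3/42.3 = 1.56 V, R_Th = R_1‖R_2 = 3.04 kΩ.
Base-emitter loop: V_Th = I_B·R_Th + V_BE + (β+1)I_B·R_E, so I_B = (1.56 − 0.7) / (3.04 + 51×0.27) = 0.0512 mA.
I_C = β·I_B = 50×0.0512 = 2.56 mA, and I_E = (β+1)I_B = 2.61 mA.
V_CE = V_CC − I_C·R_C − I_E·R_E = 20 − 2.56×1 − 2.61×0.27 = 16.7 V.
V_CE = 16.7 V > 0.2 V confirms active-region operation.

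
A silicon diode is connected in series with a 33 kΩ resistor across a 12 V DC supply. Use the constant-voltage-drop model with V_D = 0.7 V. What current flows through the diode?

I ≈ 0.34 mA

KVL around the loop: 12 = V_D + I·R = 0.7 + I × 33 kΩ.
So I = (12 − 0.7) / 33 kΩ = 11.3 / 33 = 0.342 mA.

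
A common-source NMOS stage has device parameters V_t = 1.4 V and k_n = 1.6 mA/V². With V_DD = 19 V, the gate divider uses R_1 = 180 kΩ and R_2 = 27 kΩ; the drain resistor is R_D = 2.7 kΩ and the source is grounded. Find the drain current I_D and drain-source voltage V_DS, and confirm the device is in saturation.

V_G = V_DD·R_2/(R_1+R_2) = 19×27/207 = 2.48 V. With the source grounded, V_GS = V_G = 2.48 V.
Assume saturation: I_D = (k_n/2)(V_GS − V_t)² = (1.6/2)×(2.48 − 1.4)² = 0.8×1.08² = 0.93 mA.
V_DS = V_DD − I_D·R_D = 19 − 0.93×2.7 = 16.5 V.
Saturation requires V_DS ≥ V_GS − V_t = 1.08 V; 16.5 ≥ 1.08 ✓.

I_D ≈ 0.93 mA, V_DS ≈ 16 V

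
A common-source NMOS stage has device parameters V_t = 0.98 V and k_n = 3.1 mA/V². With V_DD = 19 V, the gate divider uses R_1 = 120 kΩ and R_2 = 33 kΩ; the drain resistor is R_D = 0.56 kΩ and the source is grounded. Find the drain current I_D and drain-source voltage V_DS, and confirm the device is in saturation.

V_G = V_DD·R_2/(R_1+R_2) = 19×33/153 = 4.1 V. With the source grounded, V_GS = V_G = 4.1 V.
Assume saturation: I_D = (k_n/2)(V_GS − V_t)² = (3.1/2)×(4.1 − 0.98)² = 1.55×3.12² = 15.1 mA.
V_DS = V_DD − I_D·R_D = 19 − 15.1×0.56 = 10.6 V.
Saturation requires V_DS ≥ V_GS − V_t = 3.12 V; 10.6 ≥ 3.12 ✓.

I_D ≈ 15 mA, V_DS ≈ 11 V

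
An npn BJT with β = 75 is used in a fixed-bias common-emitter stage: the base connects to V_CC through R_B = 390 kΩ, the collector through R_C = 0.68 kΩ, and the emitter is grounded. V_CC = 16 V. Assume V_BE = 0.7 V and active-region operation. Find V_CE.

Base loop: V_CC = I_B·R_B + V_BE, so I_B = (16 − 0.7)/390 kΩ = 0.0392 mA.
In the active region I_C = β·I_B = 75 × 0.0392 = 2.94 mA.
Collector loop: V_CE = V_CC − I_C·R_C = 16 − 2.94×0.68 = 14 V.
Since V_CE = 14 V > V_CE(sat) ≈ 0.2 V, the transistor is in the active region as assumed.

V_CE ≈ 14 V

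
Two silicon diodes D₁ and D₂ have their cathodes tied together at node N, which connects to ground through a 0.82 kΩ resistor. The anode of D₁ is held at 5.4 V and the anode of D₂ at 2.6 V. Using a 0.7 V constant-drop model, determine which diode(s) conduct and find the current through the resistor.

Assume both conduct. Then node N would need to be at both 5.4−0.7 = 4.7 V and 2.6−0.7 = 1.9 V, which is impossible.
Assume only D₁ conducts: V_N = 5.4 − 0.7 = 4.7 V, so I_R = 4.7/0.82 = 5.73 mA.
Check D₂: its anode-to-cathode voltage is 2.6 − 4.7 = -2.1 V < 0.7 V, so it is off. The assumption is consistent.

Only D₁ conducts; I_R ≈ 5.7 mA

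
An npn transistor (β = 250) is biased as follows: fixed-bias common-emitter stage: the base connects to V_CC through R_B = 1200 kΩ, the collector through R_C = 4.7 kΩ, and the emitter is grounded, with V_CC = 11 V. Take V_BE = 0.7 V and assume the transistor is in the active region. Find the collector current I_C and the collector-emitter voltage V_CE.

I_C ≈ 2.1 mA, V_CE ≈ 0.91 V

Base loop: V_CC = I_B·R_B + V_BE, so I_B = (11 − 0.7)/1200 kΩ = 0.00858 mA.
In the active region I_C = β·I_B = 250 × 0.00858 = 2.15 mA.
Collector loop: V_CE = V_CC − I_C·R_C = 11 − 2.15×4.7 = 0.915 V.
Since V_CE = 0.915 V > V_CE(sat) ≈ 0.2 V, the transistor is in the active region as assumed.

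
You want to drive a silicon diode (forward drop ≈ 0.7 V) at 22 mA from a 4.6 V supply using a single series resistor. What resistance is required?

R ≈ 0.18 kΩ

The resistor drops V_S − V_D = 4.6 − 0.7 = 3.9 V at 22 mA.
R = 3.9 V / 22 mA = 0.177 kΩ.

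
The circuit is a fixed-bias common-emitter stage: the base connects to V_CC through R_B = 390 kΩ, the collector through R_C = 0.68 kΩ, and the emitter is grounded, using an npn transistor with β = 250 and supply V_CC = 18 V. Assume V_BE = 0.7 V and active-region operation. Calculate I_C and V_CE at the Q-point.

I_C ≈ 11 mA, V_CE ≈ 10 V

Base loop: V_CC = I_B·R_B + V_BE, so I_B = (18 − 0.7)/390 kΩ = 0.0444 mA.
In the active region I_C = β·I_B = 250 × 0.0444 = 11.1 mA.
Collector loop: V_CE = V_CC − I_C·R_C = 18 − 11.1×0.68 = 10.5 V.
Since V_CE = 10.5 V > V_CE(sat) ≈ 0.2 V, the transistor is in the active region as assumed.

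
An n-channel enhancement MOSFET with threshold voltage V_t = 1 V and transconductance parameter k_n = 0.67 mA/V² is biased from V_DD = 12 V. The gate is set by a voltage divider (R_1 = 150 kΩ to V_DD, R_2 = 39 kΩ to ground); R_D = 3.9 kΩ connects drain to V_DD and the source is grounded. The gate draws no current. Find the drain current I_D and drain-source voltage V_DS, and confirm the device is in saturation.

I_D ≈ 0.73 mA, V_DS ≈ 9.2 V

V_G = V_DD·R_2/(R_1+R_2) = 12×39/189 = 2.48 V. With the source grounded, V_GS = V_G = 2.48 V.
Assume saturation: I_D = (k_n/2)(V_GS − V_t)² = (0.67/2)×(2.48 − 1)² = 0.335×1.48² = 0.73 mA.
V_DS = V_DD − I_D·R_D = 12 − 0.73×3.9 = 9.15 V.
Saturation requires V_DS ≥ V_GS − V_t = 1.48 V; 9.15 ≥ 1.48 ✓.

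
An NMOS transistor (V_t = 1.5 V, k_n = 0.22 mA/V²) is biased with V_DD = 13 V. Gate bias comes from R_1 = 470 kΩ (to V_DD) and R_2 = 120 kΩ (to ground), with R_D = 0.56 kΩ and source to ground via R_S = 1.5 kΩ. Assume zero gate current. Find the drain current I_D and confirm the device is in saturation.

V_G = V_DD·R_2/(R_1+R_2) = 13×120/590 = 2.64 V.
Assume saturation: I_D = (k_n/2)(V_GS − V_t)² with V_GS = V_G − I_D·R_S = 2.64 − 1.5·I_D.
Substituting gives 0.247·I_D² − 1.38·I_D + 0.144 = 0, with roots I_D = 0.107 or 5.46 mA.
The root I_D = 5.46 mA gives V_GS = -5.54 V ≤ V_t, so take I_D = 0.107 mA.
Then V_GS = 2.48 V and V_DS = V_DD − I_D(R_D+R_S) = 13 − 0.107×2.06 = 12.8 V.
Saturation requires V_DS ≥ V_GS − V_t = 0.984 V; 12.8 ≥ 0.984 ✓.

I_D ≈ 0.11 mA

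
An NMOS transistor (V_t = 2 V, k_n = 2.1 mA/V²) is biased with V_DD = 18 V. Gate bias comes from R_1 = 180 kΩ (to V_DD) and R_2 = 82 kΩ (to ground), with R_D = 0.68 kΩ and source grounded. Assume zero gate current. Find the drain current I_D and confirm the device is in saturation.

V_G = V_DD·R_2/(R_1+R_2) = 18×82/262 = 5.63 V. With the source grounded, V_GS = V_G = 5.63 V.
Assume saturation: I_D = (k_n/2)(V_GS − V_t)² = (2.1/2)×(5.63 − 2)² = 1.05×3.63² = 13.9 mA.
V_DS = V_DD − I_D·R_D = 18 − 13.9×0.68 = 8.57 V.
Saturation requires V_DS ≥ V_GS − V_t = 3.63 V; 8.57 ≥ 3.63 ✓.

I_D ≈ 14 mA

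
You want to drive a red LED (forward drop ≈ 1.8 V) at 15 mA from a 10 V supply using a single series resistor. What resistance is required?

R ≈ 0.55 kΩ

The resistor drops V_S − V_D = 10 − 1.8 = 8.2 V at 15 mA.
R = 8.2 V / 15 mA = 0.547 kΩ.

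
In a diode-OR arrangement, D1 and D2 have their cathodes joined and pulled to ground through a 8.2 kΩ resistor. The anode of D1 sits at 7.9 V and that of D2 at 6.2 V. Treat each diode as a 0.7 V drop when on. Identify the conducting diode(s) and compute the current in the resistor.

Assume both conduct. Then node N would need to be at both 7.9−0.7 = 7.2 V and 6.2−0.7 = 5.5 V, which is impossible.
Assume only D1 conducts: V_N = 7.9 − 0.7 = 7.2 V, so I_R = 7.2/8.2 = 0.878 mA.
Check D2: its anode-to-cathode voltage is 6.2 − 7.2 = -1 V < 0.7 V, so it is off. The assumption is consistent.

Only D1 conducts; I_R ≈ 0.88 mA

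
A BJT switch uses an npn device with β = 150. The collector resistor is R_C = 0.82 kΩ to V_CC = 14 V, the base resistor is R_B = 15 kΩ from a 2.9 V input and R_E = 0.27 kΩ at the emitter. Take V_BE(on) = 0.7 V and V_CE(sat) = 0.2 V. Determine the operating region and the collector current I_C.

active; I_C ≈ 5.9 mA

Assume active. Base-emitter loop: I_B = (V_BB − V_BE)/(R_B + (β+1)R_E) = (2.9 − 0.7)/(15 + 151×0.27) = 0.0394 mA.
I_C = β·I_B = 150×0.0394 = 5.92 mA.
V_CE = V_CC − I_C·R_C − I_E·R_E = 14 − 5.92×0.82 − 5.96×0.27 = 7.54 V > V_CE(sat), so the active-region assumption holds.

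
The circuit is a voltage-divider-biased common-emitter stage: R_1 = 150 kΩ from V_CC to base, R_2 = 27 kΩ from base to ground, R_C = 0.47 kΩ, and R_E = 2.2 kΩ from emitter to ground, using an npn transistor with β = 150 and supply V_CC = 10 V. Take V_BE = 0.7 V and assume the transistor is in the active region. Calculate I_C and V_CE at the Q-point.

I_C ≈ 0.35 mA, V_CE ≈ 9.1 V

Thevenize the base divider: V_Th = V_CC·R_2/(R_1+R_2) = 10×27/177 = 1.53 V, R_Th = R_1‖R_2 = 22.9 kΩ.
Base-emitter loop: V_Th = I_B·R_Th + V_BE + (β+1)I_B·R_E, so I_B = (1.53 − 0.7) / (22.9 + 151×2.2) = 0.00232 mA.
I_C = β·I_B = 150×0.00232 = 0.349 mA, and I_E = (β+1)I_B = 0.351 mA.
V_CE = V_CC − I_C·R_C − I_E·R_E = 10 − 0.349×0.47 − 0.351×2.2 = 9.06 V.
V_CE = 9.06 V > 0.2 V confirms active-region operation.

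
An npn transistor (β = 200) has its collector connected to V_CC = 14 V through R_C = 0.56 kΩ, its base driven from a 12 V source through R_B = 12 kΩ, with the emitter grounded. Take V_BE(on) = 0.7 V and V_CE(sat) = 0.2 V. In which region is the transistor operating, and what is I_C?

saturation; I_C ≈ 25 mA

Assume active: I_B = (12 − 0.7)/12 = 0.942 mA, giving I_C = β·I_B = 188 mA.
But then V_CE = 14 − 188×0.56 = -91.5 V < V_CE(sat) = 0.2 V — impossible in the active region.
So the transistor is saturated. With V_CE = 0.2 V, I_C = (V_CC − 0.2)/R_C = 13.8/0.56 = 24.6 mA.
Check: β·I_B = 188 mA > I_C = 24.6 mA, confirming saturation.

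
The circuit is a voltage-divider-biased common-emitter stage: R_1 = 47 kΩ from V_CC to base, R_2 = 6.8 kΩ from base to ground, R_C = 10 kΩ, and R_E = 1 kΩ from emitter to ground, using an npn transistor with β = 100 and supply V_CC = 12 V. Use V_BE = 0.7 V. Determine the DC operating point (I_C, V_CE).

I_C ≈ 0.76 mA, V_CE ≈ 3.6 V

Thevenize the base divider: V_Th = V_CC·R_2/(R_1+R_2) = 12×6.8/53.8 = 1.52 V, R_Th = R_1‖R_2 = 5.94 kΩ.
Base-emitter loop: V_Th = I_B·R_Th + V_BE + (β+1)I_B·R_E, so I_B = (1.52 − 0.7) / (5.94 + 101×1) = 0.00764 mA.
I_C = β·I_B = 100×0.00764 = 0.764 mA, and I_E = (β+1)I_B = 0.771 mA.
V_CE = V_CC − I_C·R_C − I_E·R_E = 12 − 0.764×10 − 0.771×1 = 3.59 V.
V_CE = 3.59 V > 0.2 V confirms active-region operation.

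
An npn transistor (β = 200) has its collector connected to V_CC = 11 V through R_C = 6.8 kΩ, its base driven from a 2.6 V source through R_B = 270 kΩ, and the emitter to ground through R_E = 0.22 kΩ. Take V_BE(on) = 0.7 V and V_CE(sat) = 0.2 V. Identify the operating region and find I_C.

active; I_C ≈ 1.2 mA

Assume active. Base-emitter loop: I_B = (V_BB − V_BE)/(R_B + (β+1)R_E) = (2.6 − 0.7)/(270 + 201×0.22) = 0.00605 mA.
I_C = β·I_B = 200×0.00605 = 1.21 mA.
V_CE = V_CC − I_C·R_C − I_E·R_E = 11 − 1.21×6.8 − 1.22×0.22 = 2.51 V > V_CE(sat), so the active-region assumption holds.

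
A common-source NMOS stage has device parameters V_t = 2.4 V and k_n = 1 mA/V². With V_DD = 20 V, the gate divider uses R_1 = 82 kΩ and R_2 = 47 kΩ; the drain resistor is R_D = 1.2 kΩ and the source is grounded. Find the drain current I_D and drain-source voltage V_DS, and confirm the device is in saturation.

I_D ≈ 12 mA, V_DS ≈ 5.7 V

V_G = V_DD·R_2/(R_1+R_2) = 20×47/129 = 7.29 V. With the source grounded, V_GS = V_G = 7.29 V.
Assume saturation: I_D = (k_n/2)(V_GS − V_t)² = (1/2)×(7.29 − 2.4)² = 0.5×4.89² = 11.9 mA.
V_DS = V_DD − I_D·R_D = 20 − 11.9×1.2 = 5.67 V.
Saturation requires V_DS ≥ V_GS − V_t = 4.89 V; 5.67 ≥ 4.89 ✓.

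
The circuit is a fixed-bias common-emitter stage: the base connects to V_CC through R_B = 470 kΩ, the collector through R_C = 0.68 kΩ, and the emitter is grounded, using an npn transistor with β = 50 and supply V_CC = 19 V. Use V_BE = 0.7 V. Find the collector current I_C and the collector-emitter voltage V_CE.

Base loop: V_CC = I_B·R_B + V_BE, so I_B = (19 − 0.7)/470 kΩ = 0.0389 mA.
In the active region I_C = β·I_B = 50 × 0.0389 = 1.95 mA.
Collector loop: V_CE = V_CC − I_C·R_C = 19 − 1.95×0.68 = 17.7 V.
Since V_CE = 17.7 V > V_CE(sat) ≈ 0.2 V, the transistor is in the active region as assumed.

I_C ≈ 1.9 mA, V_CE ≈ 18 V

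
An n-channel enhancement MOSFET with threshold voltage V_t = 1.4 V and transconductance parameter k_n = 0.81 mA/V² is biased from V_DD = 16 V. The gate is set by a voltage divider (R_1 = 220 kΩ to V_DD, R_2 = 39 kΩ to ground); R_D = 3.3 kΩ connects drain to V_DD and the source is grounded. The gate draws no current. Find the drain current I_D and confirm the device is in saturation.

I_D ≈ 0.41 mA

V_G = V_DD·R_2/(R_1+R_2) = 16×39/259 = 2.41 V. With the source grounded, V_GS = V_G = 2.41 V.
Assume saturation: I_D = (k_n/2)(V_GS − V_t)² = (0.81/2)×(2.41 − 1.4)² = 0.405×1.01² = 0.413 mA.
V_DS = V_DD − I_D·R_D = 16 − 0.413×3.3 = 14.6 V.
Saturation requires V_DS ≥ V_GS − V_t = 1.01 V; 14.6 ≥ 1.01 ✓.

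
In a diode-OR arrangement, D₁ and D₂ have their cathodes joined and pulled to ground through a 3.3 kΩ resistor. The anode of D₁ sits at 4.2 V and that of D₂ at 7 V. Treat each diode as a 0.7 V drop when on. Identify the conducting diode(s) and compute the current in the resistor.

Only D₂ conducts; I_R ≈ 1.9 mA

Assume both conduct. Then node N would need to be at both 4.2−0.7 = 3.5 V and 7−0.7 = 6.3 V, which is impossible.
Assume only D₂ conducts: V_N = 7 − 0.7 = 6.3 V, so I_R = 6.3/3.3 = 1.91 mA.
Check D₁: its anode-to-cathode voltage is 4.2 − 6.3 = -2.1 V < 0.7 V, so it is off. The assumption is consistent.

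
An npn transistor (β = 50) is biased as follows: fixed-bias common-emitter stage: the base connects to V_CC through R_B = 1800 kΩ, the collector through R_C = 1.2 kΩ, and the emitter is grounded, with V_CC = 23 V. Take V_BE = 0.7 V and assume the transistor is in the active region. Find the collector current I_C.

Base loop: V_CC = I_B·R_B + V_BE, so I_B = (23 − 0.7)/1800 kΩ = 0.0124 mA.
In the active region I_C = β·I_B = 50 × 0.0124 = 0.619 mA.
Collector loop: V_CE = V_CC − I_C·R_C = 23 − 0.619×1.2 = 22.3 V.
Since V_CE = 22.3 V > V_CE(sat) ≈ 0.2 V, the transistor is in the active region as assumed.

I_C ≈ 0.62 mA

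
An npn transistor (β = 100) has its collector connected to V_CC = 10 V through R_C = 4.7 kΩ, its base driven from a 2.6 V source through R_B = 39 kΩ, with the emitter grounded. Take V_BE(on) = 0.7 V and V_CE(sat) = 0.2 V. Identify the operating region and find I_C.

saturation; I_C ≈ 2.1 mA

Assume active: I_B = (2.6 − 0.7)/39 = 0.0487 mA, giving I_C = β·I_B = 4.87 mA.
But then V_CE = 10 − 4.87×4.7 = -12.9 V < V_CE(sat) = 0.2 V — impossible in the active region.
So the transistor is saturated. With V_CE = 0.2 V, I_C = (V_CC − 0.2)/R_C = 9.8/4.7 = 2.09 mA.
Check: β·I_B = 4.87 mA > I_C = 2.09 mA, confirming saturation.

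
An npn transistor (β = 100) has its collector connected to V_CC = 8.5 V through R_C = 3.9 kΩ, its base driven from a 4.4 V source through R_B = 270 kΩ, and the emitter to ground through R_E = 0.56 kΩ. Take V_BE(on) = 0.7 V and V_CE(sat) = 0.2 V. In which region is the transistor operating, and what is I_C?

active; I_C ≈ 1.1 mA

Assume active. Base-emitter loop: I_B = (V_BB − V_BE)/(R_B + (β+1)R_E) = (4.4 − 0.7)/(270 + 101×0.56) = 0.0113 mA.
I_C = β·I_B = 100×0.0113 = 1.13 mA.
V_CE = V_CC − I_C·R_C − I_E·R_E = 8.5 − 1.13×3.9 − 1.14×0.56 = 3.44 V > V_CE(sat), so the active-region assumption holds.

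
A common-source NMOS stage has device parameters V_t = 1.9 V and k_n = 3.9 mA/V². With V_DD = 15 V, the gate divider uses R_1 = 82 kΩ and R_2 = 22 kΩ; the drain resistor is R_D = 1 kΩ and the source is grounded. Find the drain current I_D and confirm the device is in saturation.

I_D ≈ 3.2 mA

V_G = V_DD·R_2/(R_1+R_2) = 15×22/104 = 3.17 V. With the source grounded, V_GS = V_G = 3.17 V.
Assume saturation: I_D = (k_n/2)(V_GS − V_t)² = (3.9/2)×(3.17 − 1.9)² = 1.95×1.27² = 3.16 mA.
V_DS = V_DD − I_D·R_D = 15 − 3.16×1 = 11.8 V.
Saturation requires V_DS ≥ V_GS − V_t = 1.27 V; 11.8 ≥ 1.27 ✓.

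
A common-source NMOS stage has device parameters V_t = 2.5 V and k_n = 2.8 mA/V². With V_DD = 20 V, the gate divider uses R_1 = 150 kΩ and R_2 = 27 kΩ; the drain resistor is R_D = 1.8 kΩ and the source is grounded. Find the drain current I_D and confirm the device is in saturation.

I_D ≈ 0.42 mA

V_G = V_DD·R_2/(R_1+R_2) = 20×27/177 = 3.05 V. With the source grounded, V_GS = V_G = 3.05 V.
Assume saturation: I_D = (k_n/2)(V_GS − V_t)² = (2.8/2)×(3.05 − 2.5)² = 1.4×0.551² = 0.425 mA.
V_DS = V_DD − I_D·R_D = 20 − 0.425×1.8 = 19.2 V.
Saturation requires V_DS ≥ V_GS − V_t = 0.551 V; 19.2 ≥ 0.551 ✓.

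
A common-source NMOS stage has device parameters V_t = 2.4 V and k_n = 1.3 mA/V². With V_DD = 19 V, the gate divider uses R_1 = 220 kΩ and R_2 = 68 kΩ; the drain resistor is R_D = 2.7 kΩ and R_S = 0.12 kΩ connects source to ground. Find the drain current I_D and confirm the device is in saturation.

V_G = V_DD·R_2/(R_1+R_2) = 19×68/288 = 4.49 V.
Assume saturation: I_D = (k_n/2)(V_GS − V_t)² with V_GS = V_G − I_D·R_S = 4.49 − 0.12·I_D.
Substituting gives 0.00936·I_D² − 1.33·I_D + 2.83 = 0, with roots I_D = 2.17 or 139 mA.
The root I_D = 139 mA gives V_GS = -12.2 V ≤ V_t, so take I_D = 2.17 mA.
Then V_GS = 4.23 V and V_DS = V_DD − I_D(R_D+R_S) = 19 − 2.17×2.82 = 12.9 V.
Saturation requires V_DS ≥ V_GS − V_t = 1.83 V; 12.9 ≥ 1.83 ✓.

I_D ≈ 2.2 mA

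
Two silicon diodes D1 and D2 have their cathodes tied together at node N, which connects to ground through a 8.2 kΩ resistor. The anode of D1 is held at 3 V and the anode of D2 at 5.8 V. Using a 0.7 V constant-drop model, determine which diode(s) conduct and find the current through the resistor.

Assume both conduct. Then node N would need to be at both 3−0.7 = 2.3 V and 5.8−0.7 = 5.1 V, which is impossible.
Assume only D2 conducts: V_N = 5.8 − 0.7 = 5.1 V, so I_R = 5.1/8.2 = 0.622 mA.
Check D1: its anode-to-cathode voltage is 3 − 5.1 = -2.1 V < 0.7 V, so it is off. The assumption is consistent.

Only D2 conducts; I_R ≈ 0.62 mA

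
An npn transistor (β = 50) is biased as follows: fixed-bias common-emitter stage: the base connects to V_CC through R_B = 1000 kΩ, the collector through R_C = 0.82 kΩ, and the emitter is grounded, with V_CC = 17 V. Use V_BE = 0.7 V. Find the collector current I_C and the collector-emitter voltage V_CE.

Base loop: V_CC = I_B·R_B + V_BE, so I_B = (17 − 0.7)/1000 kΩ = 0.0163 mA.
In the active region I_C = β·I_B = 50 × 0.0163 = 0.815 mA.
Collector loop: V_CE = V_CC − I_C·R_C = 17 − 0.815×0.82 = 16.3 V.
Since V_CE = 16.3 V > V_CE(sat) ≈ 0.2 V, the transistor is in the active region as assumed.

I_C ≈ 0.82 mA, V_CE ≈ 16 V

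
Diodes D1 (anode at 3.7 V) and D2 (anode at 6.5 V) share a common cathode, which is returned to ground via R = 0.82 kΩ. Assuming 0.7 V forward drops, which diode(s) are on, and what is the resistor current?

Assume both conduct. Then node N would need to be at both 3.7−0.7 = 3 V and 6.5−0.7 = 5.8 V, which is impossible.
Assume only D2 conducts: V_N = 6.5 − 0.7 = 5.8 V, so I_R = 5.8/0.82 = 7.07 mA.
Check D1: its anode-to-cathode voltage is 3.7 − 5.8 = -2.1 V < 0.7 V, so it is off. The assumption is consistent.

Only D2 conducts; I_R ≈ 7.1 mA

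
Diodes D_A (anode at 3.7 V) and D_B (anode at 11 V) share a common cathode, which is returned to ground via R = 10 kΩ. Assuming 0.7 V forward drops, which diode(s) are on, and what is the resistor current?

Assume both conduct. Then node N would need to be at both 3.7−0.7 = 3 V and 11−0.7 = 10.3 V, which is impossible.
Assume only D_B conducts: V_N = 11 − 0.7 = 10.3 V, so I_R = 10.3/10 = 1.03 mA.
Check D_A: its anode-to-cathode voltage is 3.7 − 10.3 = -6.6 V < 0.7 V, so it is off. The assumption is consistent.

Only D_B conducts; I_R ≈ 1 mA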